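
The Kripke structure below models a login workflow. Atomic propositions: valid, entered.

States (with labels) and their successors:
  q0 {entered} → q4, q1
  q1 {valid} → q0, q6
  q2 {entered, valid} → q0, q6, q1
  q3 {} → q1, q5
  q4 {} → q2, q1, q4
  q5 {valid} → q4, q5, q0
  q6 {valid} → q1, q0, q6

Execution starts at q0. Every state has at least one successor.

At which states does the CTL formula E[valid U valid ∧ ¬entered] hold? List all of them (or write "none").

{q1, q2, q5, q6}

States satisfying valid: {q1, q2, q5, q6}.
States satisfying valid ∧ ¬entered: {q1, q5, q6}.
States satisfying E[valid U valid ∧ ¬entered]: {q1, q2, q5, q6}.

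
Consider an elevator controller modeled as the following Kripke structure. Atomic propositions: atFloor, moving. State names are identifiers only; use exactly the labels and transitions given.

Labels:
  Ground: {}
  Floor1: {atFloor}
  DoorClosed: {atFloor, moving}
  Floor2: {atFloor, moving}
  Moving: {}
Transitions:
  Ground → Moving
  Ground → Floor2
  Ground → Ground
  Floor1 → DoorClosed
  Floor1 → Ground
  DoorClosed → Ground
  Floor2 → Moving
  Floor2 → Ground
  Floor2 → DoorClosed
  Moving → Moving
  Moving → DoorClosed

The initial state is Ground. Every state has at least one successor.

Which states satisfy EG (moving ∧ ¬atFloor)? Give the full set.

States satisfying moving ∧ ¬atFloor: ∅.
States satisfying EG (moving ∧ ¬atFloor): ∅.

none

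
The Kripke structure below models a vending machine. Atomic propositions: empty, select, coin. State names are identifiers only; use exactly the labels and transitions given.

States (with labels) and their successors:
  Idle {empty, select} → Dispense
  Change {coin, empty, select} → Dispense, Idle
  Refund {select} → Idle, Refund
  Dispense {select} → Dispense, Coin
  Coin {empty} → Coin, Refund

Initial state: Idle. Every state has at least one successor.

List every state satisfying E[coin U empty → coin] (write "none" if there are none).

States satisfying coin: {Change}.
States satisfying empty → coin: {Change, Refund, Dispense}.
States satisfying E[coin U empty → coin]: {Change, Refund, Dispense}.

{Change, Refund, Dispense}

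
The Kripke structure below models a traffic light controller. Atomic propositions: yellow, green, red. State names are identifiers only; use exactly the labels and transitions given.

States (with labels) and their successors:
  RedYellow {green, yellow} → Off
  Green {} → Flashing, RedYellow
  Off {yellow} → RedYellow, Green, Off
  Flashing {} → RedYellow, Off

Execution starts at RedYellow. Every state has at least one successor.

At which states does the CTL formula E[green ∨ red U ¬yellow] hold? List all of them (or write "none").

States satisfying green ∨ red: {RedYellow}.
States satisfying ¬yellow: {Green, Flashing}.
States satisfying E[green ∨ red U ¬yellow]: {Green, Flashing}.

{Green, Flashing}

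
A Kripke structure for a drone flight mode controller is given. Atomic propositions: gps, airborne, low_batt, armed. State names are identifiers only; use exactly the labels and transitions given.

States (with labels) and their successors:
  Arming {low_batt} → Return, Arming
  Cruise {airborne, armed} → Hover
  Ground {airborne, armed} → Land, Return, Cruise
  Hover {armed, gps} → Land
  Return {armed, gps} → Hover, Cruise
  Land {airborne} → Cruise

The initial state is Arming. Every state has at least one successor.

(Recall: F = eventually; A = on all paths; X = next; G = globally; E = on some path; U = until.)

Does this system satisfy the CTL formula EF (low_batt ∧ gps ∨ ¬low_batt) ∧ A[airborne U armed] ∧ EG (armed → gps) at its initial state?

States satisfying low_batt ∧ gps ∨ ¬low_batt: {Cruise, Ground, Hover, Return, Land}.
States satisfying EF (low_batt ∧ gps ∨ ¬low_batt): {Arming, Cruise, Ground, Hover, Return, Land}.
States satisfying airborne: {Cruise, Ground, Land}.
States satisfying armed: {Cruise, Ground, Hover, Return}.
States satisfying A[airborne U armed]: {Cruise, Ground, Hover, Return, Land}.
States satisfying armed → gps: {Arming, Hover, Return, Land}.
States satisfying EG (armed → gps): {Arming}.
States satisfying A[airborne U armed] ∧ EG (armed → gps): ∅.
States satisfying EF (low_batt ∧ gps ∨ ¬low_batt) ∧ A[airborne U armed] ∧ EG (armed → gps): ∅.
Arming ∉ Sat(EF (low_batt ∧ gps ∨ ¬low_batt) ∧ A[airborne U armed] ∧ EG (armed → gps)).

Does not hold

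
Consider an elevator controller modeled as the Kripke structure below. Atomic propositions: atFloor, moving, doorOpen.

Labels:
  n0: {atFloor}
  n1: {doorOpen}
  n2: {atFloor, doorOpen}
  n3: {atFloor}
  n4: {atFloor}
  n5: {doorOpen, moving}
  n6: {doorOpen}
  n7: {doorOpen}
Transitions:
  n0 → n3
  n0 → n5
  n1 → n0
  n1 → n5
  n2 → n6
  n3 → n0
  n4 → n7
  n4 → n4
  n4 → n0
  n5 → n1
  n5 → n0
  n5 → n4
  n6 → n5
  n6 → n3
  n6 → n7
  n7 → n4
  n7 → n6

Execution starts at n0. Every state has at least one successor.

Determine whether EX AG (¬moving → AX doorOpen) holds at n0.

Violated

States satisfying AG (¬moving → AX doorOpen): ∅.
States satisfying EX AG (¬moving → AX doorOpen): ∅.
No suitable path/successor from n0 witnesses the formula.
n0 ∉ Sat(EX AG (¬moving → AX doorOpen)).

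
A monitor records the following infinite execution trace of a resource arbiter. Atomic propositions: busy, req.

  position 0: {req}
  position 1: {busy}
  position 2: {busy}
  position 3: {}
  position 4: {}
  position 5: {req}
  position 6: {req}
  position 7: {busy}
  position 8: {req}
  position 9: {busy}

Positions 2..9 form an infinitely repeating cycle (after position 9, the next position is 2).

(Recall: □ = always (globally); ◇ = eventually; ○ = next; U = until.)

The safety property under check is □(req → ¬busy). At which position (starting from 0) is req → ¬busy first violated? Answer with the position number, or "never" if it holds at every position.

req → ¬busy holds at every position 0..9, and those are all the positions the trace ever visits, so the invariant □(req → ¬busy) is never violated.

never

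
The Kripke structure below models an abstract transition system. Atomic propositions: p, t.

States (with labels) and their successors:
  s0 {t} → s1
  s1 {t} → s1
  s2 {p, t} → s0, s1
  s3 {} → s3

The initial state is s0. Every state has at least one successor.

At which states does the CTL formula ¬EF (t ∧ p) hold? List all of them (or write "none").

States satisfying t ∧ p: {s2}.
States satisfying EF (t ∧ p): {s2}.
States satisfying ¬EF (t ∧ p): {s0, s1, s3}.

{s0, s1, s3}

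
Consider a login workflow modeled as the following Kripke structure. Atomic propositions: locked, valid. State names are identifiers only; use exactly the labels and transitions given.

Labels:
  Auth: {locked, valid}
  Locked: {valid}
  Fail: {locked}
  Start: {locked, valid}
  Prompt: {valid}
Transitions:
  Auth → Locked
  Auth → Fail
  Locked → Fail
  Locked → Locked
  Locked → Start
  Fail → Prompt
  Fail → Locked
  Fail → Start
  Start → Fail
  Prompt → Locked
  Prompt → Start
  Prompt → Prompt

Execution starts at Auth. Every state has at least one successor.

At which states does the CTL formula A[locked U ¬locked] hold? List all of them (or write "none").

States satisfying locked: {Auth, Fail, Start}.
States satisfying ¬locked: {Locked, Prompt}.
States satisfying A[locked U ¬locked]: {Locked, Prompt}.

{Locked, Prompt}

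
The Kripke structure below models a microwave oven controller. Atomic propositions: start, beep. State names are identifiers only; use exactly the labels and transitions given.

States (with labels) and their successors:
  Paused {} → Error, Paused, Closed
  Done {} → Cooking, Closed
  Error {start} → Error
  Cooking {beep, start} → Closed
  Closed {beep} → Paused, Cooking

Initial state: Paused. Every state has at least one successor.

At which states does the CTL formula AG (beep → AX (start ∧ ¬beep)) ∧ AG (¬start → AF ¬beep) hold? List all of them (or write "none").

States satisfying beep → AX (start ∧ ¬beep): {Paused, Done, Error}.
States satisfying AG (beep → AX (start ∧ ¬beep)): {Error}.
States satisfying ¬start → AF ¬beep: {Paused, Done, Error, Cooking}.
States satisfying AG (¬start → AF ¬beep): {Error}.
States satisfying AG (beep → AX (start ∧ ¬beep)) ∧ AG (¬start → AF ¬beep): {Error}.

{Error}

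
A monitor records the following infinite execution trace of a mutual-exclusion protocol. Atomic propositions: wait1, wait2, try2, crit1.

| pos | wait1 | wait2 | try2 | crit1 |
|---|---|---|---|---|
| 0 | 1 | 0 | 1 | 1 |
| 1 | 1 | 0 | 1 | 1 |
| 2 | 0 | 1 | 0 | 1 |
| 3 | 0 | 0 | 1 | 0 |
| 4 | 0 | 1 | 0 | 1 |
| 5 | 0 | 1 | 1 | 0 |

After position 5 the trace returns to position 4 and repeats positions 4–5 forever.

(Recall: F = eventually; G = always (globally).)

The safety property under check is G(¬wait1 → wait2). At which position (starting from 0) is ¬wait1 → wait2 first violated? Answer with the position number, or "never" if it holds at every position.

Check ¬wait1 → wait2 at each position in order: 0 ✓, 1 ✓, 2 ✓.
At position 3 the labels are {try2}, so ¬wait1 → wait2 is false there. This is the first violation.

3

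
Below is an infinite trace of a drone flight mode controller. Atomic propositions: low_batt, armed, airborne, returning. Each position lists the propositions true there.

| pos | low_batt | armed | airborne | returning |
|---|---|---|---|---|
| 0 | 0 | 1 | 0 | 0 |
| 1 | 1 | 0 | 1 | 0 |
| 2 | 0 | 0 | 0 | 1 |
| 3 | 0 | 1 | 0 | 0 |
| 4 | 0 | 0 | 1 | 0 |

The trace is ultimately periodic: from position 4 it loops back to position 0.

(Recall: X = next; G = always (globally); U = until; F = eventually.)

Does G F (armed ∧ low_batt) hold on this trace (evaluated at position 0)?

No

F (armed ∧ low_batt) must hold at every position from 0 onward. It fails at position 0, so G F (armed ∧ low_batt) is false.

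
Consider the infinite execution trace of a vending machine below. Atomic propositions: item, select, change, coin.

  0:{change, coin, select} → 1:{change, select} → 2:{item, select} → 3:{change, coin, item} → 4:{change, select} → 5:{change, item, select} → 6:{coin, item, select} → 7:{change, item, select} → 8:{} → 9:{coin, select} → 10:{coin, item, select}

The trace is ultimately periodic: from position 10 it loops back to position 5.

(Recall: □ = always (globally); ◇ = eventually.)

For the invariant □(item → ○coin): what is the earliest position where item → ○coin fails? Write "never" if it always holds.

3

Check item → ○coin at each position in order: 0 ✓, 1 ✓, 2 ✓.
At position 3 the labels are {change, coin, item} and the next position 4 has {change, select}, so item → ○coin is false there. This is the first violation.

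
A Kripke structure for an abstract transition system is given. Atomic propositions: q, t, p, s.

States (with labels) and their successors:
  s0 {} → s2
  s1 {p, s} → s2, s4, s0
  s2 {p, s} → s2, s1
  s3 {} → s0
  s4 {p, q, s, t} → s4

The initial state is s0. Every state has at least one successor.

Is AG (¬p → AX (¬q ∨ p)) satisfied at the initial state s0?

Satisfied

States satisfying ¬p → AX (¬q ∨ p): {s0, s1, s2, s3, s4}.
States satisfying AG (¬p → AX (¬q ∨ p)): {s0, s1, s2, s3, s4}.
Every state reachable from s0 satisfies ¬p → AX (¬q ∨ p).
s0 ∈ Sat(AG (¬p → AX (¬q ∨ p))).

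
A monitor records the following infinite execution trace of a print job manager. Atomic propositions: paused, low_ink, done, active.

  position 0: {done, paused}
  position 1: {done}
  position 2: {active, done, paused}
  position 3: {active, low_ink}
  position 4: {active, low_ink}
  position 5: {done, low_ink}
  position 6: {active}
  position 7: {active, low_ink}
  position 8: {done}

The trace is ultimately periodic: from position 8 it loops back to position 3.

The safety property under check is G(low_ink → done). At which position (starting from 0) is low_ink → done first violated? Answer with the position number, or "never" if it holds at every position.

Check low_ink → done at each position in order: 0 ✓, 1 ✓, 2 ✓.
At position 3 the labels are {active, low_ink}, so low_ink → done is false there. This is the first violation.

3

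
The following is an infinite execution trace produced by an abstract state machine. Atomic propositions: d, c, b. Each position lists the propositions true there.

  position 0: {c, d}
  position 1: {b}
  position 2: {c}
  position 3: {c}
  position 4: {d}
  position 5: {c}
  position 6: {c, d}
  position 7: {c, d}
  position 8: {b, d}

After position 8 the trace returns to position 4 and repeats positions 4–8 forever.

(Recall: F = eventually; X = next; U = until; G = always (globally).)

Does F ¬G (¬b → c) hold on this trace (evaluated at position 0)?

¬G (¬b → c) holds at position 0, which is reachable from 0, so F ¬G (¬b → c) holds.

Holds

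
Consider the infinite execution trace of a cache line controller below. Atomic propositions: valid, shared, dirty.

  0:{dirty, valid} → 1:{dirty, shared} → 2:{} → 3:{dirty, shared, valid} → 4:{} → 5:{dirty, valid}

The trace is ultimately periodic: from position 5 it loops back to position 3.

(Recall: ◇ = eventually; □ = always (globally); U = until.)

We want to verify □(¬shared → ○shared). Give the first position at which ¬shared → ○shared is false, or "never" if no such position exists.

4

Check ¬shared → ○shared at each position in order: 0 ✓, 1 ✓, 2 ✓, 3 ✓.
At position 4 the labels are {} and the next position 5 has {dirty, valid}, so ¬shared → ○shared is false there. This is the first violation.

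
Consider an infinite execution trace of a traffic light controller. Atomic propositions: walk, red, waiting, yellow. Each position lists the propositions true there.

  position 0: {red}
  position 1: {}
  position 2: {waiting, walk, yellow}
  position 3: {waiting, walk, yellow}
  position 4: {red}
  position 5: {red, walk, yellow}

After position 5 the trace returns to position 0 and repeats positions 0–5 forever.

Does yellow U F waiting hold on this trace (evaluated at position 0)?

Walking from position 0: F waiting first holds at position 0, and yellow holds at every earlier position along the way, so yellow U F waiting holds.

Holds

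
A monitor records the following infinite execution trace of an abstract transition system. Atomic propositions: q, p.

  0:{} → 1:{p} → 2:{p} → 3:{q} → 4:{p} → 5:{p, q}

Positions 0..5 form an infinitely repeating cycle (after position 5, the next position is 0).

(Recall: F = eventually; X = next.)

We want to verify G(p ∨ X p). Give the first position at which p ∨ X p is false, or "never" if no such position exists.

never

p ∨ X p holds at every position 0..5, and those are all the positions the trace ever visits, so the invariant G(p ∨ X p) is never violated.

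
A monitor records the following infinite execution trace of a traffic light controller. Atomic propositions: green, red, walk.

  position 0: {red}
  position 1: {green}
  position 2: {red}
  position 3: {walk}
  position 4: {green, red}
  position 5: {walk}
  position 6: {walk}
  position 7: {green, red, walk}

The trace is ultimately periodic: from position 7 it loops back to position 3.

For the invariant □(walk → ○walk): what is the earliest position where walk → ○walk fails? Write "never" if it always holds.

3

Check walk → ○walk at each position in order: 0 ✓, 1 ✓, 2 ✓.
At position 3 the labels are {walk} and the next position 4 has {green, red}, so walk → ○walk is false there. This is the first violation.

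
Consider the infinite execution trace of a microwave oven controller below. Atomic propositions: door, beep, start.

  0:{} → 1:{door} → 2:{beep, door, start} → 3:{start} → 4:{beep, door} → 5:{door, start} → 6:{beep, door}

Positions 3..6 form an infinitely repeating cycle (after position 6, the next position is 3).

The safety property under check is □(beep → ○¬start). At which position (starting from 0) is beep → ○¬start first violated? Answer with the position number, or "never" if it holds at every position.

2

Check beep → ○¬start at each position in order: 0 ✓, 1 ✓.
At position 2 the labels are {beep, door, start} and the next position 3 has {start}, so beep → ○¬start is false there. This is the first violation.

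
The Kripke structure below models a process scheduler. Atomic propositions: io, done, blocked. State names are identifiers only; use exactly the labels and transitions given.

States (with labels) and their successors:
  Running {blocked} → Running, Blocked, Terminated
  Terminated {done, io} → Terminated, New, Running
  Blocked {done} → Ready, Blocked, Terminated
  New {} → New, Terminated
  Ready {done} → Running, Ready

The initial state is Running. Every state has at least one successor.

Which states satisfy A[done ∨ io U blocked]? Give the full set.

States satisfying done ∨ io: {Terminated, Blocked, Ready}.
States satisfying blocked: {Running}.
States satisfying A[done ∨ io U blocked]: {Running}.

{Running}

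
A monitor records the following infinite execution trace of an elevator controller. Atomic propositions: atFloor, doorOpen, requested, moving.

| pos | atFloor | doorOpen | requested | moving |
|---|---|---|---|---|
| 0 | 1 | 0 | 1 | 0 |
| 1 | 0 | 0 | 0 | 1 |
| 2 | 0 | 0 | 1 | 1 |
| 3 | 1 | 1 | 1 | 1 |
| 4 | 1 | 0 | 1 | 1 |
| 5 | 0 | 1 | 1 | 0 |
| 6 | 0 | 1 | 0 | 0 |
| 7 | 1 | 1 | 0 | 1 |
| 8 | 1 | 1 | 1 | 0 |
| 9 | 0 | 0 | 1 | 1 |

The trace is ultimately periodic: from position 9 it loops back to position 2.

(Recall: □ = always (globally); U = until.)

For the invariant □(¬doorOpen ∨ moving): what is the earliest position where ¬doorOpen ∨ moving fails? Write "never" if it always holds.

5

Check ¬doorOpen ∨ moving at each position in order: 0 ✓, 1 ✓, 2 ✓, 3 ✓, 4 ✓.
At position 5 the labels are {doorOpen, requested}, so ¬doorOpen ∨ moving is false there. This is the first violation.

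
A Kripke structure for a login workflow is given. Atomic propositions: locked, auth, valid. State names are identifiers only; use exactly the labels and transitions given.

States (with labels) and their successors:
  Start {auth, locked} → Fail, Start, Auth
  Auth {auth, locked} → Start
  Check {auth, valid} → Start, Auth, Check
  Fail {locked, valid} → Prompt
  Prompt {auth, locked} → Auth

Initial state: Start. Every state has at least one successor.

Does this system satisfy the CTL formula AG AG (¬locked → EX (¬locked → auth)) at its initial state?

Holds

States satisfying AG (¬locked → EX (¬locked → auth)): {Start, Auth, Check, Fail, Prompt}.
States satisfying AG AG (¬locked → EX (¬locked → auth)): {Start, Auth, Check, Fail, Prompt}.
Every state reachable from Start satisfies AG (¬locked → EX (¬locked → auth)).
Start ∈ Sat(AG AG (¬locked → EX (¬locked → auth))).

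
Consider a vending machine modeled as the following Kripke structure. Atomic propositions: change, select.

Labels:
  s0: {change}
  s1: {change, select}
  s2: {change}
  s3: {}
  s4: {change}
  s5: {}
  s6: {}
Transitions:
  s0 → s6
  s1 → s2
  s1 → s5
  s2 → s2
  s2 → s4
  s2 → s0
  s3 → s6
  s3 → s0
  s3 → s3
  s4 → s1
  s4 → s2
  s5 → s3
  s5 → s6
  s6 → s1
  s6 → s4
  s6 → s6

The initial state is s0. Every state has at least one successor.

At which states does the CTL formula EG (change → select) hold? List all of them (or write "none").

{s1, s3, s5, s6}

States satisfying change → select: {s1, s3, s5, s6}.
States satisfying EG (change → select): {s1, s3, s5, s6}.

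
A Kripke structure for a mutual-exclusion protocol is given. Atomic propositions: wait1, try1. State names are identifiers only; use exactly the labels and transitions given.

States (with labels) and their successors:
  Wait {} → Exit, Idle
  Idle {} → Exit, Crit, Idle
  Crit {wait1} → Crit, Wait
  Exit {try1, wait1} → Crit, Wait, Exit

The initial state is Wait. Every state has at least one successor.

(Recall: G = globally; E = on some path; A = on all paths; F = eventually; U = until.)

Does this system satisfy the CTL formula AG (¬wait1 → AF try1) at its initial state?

No

States satisfying ¬wait1 → AF try1: {Crit, Exit}.
States satisfying AG (¬wait1 → AF try1): ∅.
Idle is reachable from Wait and violates ¬wait1 → AF try1, so AG fails at Wait.
Wait ∉ Sat(AG (¬wait1 → AF try1)).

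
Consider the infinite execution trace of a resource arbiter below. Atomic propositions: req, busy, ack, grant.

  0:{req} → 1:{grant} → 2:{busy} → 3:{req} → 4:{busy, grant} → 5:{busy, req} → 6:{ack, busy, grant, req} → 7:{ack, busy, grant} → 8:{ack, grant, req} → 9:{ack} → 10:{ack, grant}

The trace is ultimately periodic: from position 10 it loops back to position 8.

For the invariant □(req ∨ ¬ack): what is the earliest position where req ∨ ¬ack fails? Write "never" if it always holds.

Check req ∨ ¬ack at each position in order: 0 ✓, 1 ✓, 2 ✓, 3 ✓, 4 ✓, 5 ✓, 6 ✓.
At position 7 the labels are {ack, busy, grant}, so req ∨ ¬ack is false there. This is the first violation.

7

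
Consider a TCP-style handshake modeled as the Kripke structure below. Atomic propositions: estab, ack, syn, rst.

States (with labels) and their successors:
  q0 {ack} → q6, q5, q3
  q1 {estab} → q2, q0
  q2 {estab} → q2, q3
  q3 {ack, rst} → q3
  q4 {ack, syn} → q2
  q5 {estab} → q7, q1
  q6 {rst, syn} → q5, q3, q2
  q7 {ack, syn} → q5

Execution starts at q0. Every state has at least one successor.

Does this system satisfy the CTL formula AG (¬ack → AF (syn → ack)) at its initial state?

Satisfied

States satisfying ¬ack → AF (syn → ack): {q0, q1, q2, q3, q4, q5, q6, q7}.
States satisfying AG (¬ack → AF (syn → ack)): {q0, q1, q2, q3, q4, q5, q6, q7}.
Every state reachable from q0 satisfies ¬ack → AF (syn → ack).
q0 ∈ Sat(AG (¬ack → AF (syn → ack))).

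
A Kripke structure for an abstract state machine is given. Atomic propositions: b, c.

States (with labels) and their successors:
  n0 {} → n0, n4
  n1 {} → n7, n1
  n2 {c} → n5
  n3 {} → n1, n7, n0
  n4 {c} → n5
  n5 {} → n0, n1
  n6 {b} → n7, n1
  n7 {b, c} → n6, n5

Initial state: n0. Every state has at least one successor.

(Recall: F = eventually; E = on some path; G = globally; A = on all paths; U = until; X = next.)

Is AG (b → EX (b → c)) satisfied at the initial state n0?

States satisfying b → EX (b → c): {n0, n1, n2, n3, n4, n5, n6, n7}.
States satisfying AG (b → EX (b → c)): {n0, n1, n2, n3, n4, n5, n6, n7}.
Every state reachable from n0 satisfies b → EX (b → c).
n0 ∈ Sat(AG (b → EX (b → c))).

Satisfied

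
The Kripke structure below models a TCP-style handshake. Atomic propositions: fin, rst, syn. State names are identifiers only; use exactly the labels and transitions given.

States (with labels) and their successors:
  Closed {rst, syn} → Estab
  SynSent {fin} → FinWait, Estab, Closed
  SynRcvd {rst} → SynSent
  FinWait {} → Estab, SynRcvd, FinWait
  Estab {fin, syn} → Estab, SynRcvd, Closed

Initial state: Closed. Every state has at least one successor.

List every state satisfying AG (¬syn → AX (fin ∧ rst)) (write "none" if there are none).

none

States satisfying ¬syn → AX (fin ∧ rst): {Closed, Estab}.
States satisfying AG (¬syn → AX (fin ∧ rst)): ∅.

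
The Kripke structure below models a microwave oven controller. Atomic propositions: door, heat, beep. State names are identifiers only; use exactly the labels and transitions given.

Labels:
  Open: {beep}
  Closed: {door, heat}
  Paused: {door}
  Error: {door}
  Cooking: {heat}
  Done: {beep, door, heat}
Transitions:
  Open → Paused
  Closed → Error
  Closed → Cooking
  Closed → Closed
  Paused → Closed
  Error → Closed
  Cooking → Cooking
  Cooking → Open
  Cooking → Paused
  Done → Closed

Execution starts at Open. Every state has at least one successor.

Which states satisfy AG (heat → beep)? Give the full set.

States satisfying heat → beep: {Open, Paused, Error, Done}.
States satisfying AG (heat → beep): ∅.

none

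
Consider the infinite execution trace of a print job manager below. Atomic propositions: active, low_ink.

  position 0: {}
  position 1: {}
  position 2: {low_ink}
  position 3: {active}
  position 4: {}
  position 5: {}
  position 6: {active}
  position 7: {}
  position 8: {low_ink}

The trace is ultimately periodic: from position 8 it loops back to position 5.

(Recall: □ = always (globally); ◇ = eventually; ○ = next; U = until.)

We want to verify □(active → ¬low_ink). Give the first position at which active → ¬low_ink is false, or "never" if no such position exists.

active → ¬low_ink holds at every position 0..8, and those are all the positions the trace ever visits, so the invariant □(active → ¬low_ink) is never violated.

never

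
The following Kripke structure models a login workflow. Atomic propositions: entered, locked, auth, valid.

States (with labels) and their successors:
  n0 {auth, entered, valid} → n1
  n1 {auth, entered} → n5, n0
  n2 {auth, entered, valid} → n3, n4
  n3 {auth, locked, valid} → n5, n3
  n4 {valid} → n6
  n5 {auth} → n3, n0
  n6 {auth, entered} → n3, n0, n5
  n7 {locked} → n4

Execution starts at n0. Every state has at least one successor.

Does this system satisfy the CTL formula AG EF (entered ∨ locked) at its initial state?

Yes

States satisfying EF (entered ∨ locked): {n0, n1, n2, n3, n4, n5, n6, n7}.
States satisfying AG EF (entered ∨ locked): {n0, n1, n2, n3, n4, n5, n6, n7}.
Every state reachable from n0 satisfies EF (entered ∨ locked).
n0 ∈ Sat(AG EF (entered ∨ locked)).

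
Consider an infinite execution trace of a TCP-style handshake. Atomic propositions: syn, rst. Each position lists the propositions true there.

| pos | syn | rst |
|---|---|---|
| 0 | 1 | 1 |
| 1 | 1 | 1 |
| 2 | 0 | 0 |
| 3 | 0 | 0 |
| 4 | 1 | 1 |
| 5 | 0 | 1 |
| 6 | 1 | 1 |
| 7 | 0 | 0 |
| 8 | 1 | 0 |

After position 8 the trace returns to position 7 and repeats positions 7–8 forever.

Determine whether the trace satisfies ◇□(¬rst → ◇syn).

Satisfied

□(¬rst → ◇syn) holds at position 0, which is reachable from 0, so ◇□(¬rst → ◇syn) holds.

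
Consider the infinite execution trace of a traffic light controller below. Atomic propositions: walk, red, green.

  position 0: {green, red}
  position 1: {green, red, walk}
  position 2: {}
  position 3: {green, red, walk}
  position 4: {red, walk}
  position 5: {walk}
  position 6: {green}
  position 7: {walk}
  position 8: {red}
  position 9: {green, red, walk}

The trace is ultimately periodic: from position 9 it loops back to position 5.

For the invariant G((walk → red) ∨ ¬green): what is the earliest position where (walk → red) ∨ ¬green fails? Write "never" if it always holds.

never

(walk → red) ∨ ¬green holds at every position 0..9, and those are all the positions the trace ever visits, so the invariant G((walk → red) ∨ ¬green) is never violated.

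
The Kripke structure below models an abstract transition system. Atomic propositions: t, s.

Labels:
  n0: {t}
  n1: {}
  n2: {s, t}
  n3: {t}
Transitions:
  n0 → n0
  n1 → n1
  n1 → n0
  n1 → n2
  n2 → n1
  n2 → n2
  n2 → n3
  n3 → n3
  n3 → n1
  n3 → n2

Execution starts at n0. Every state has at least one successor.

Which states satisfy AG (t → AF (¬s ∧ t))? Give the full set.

{n0}

States satisfying t → AF (¬s ∧ t): {n0, n1, n3}.
States satisfying AG (t → AF (¬s ∧ t)): {n0}.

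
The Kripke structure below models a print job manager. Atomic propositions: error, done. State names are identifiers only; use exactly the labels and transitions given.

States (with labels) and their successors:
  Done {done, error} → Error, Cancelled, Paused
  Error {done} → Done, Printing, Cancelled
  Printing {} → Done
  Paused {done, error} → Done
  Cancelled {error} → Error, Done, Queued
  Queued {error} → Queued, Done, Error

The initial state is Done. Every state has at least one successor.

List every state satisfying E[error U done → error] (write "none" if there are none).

States satisfying error: {Done, Paused, Cancelled, Queued}.
States satisfying done → error: {Done, Printing, Paused, Cancelled, Queued}.
States satisfying E[error U done → error]: {Done, Printing, Paused, Cancelled, Queued}.

{Done, Printing, Paused, Cancelled, Queued}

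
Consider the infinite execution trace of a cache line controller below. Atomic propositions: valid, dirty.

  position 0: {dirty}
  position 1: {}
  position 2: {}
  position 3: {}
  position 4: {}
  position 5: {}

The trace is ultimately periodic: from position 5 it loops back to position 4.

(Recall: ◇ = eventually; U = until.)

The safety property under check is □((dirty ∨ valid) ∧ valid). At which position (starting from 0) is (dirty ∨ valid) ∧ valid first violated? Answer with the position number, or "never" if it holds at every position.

At position 0 the labels are {dirty}, so (dirty ∨ valid) ∧ valid is false there. This is the first violation.

0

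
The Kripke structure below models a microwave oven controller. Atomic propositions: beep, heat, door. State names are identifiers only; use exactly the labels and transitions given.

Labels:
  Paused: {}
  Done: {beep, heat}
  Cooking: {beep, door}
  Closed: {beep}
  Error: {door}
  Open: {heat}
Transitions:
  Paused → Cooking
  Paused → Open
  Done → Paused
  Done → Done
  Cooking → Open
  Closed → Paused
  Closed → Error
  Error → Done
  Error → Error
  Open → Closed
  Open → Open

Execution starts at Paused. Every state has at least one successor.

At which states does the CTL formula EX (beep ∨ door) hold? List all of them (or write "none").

States satisfying beep ∨ door: {Done, Cooking, Closed, Error}.
States satisfying EX (beep ∨ door): {Paused, Done, Closed, Error, Open}.

{Paused, Done, Closed, Error, Open}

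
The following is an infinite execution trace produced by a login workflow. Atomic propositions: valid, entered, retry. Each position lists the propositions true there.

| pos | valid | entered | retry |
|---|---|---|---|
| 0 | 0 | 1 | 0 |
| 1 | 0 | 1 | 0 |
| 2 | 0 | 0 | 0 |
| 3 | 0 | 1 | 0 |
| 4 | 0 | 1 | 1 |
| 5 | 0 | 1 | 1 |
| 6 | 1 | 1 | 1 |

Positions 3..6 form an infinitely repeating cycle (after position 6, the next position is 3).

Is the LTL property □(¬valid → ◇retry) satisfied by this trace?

Satisfied

¬valid → ◇retry holds at every position 0..6, and those are all positions ever visited, so □(¬valid → ◇retry) holds.
Positions where ¬valid holds: 0, 1, 2, 3, 4, 5.
Check ◇retry at each: 0→ok, 1→ok, 2→ok, 3→ok, 4→ok, 5→ok.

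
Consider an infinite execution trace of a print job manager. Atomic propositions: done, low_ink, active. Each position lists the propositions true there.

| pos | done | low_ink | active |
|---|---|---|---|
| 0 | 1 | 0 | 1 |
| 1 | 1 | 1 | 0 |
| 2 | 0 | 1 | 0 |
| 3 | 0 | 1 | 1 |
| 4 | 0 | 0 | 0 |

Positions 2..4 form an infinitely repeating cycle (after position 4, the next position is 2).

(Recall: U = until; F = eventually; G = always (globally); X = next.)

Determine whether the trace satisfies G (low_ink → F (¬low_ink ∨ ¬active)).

low_ink → F (¬low_ink ∨ ¬active) holds at every position 0..4, and those are all positions ever visited, so G (low_ink → F (¬low_ink ∨ ¬active)) holds.
Positions where low_ink holds: 1, 2, 3.
Check F (¬low_ink ∨ ¬active) at each: 1→ok, 2→ok, 3→ok.

Holds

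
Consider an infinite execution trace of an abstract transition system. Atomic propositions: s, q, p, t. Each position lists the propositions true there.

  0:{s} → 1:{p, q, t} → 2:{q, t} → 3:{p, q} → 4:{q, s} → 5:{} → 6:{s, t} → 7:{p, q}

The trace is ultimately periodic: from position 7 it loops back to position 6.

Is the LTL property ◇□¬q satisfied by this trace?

□¬q is false at every position 0..7, so it never becomes true and ◇□¬q fails.

Violated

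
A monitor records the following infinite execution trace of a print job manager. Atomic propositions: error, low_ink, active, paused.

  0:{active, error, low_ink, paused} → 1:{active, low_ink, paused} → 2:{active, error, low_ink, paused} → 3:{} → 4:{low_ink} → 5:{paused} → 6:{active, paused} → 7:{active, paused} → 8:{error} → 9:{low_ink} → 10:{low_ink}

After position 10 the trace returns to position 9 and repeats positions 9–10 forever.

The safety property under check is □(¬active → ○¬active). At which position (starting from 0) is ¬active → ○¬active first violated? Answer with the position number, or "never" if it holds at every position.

5

Check ¬active → ○¬active at each position in order: 0 ✓, 1 ✓, 2 ✓, 3 ✓, 4 ✓.
At position 5 the labels are {paused} and the next position 6 has {active, paused}, so ¬active → ○¬active is false there. This is the first violation.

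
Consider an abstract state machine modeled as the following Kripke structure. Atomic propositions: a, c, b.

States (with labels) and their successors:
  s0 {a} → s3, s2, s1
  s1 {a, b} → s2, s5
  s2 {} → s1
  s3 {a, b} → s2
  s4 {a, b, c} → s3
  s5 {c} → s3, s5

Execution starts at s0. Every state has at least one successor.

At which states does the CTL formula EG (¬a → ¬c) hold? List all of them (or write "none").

States satisfying ¬a → ¬c: {s0, s1, s2, s3, s4}.
States satisfying EG (¬a → ¬c): {s0, s1, s2, s3, s4}.

{s0, s1, s2, s3, s4}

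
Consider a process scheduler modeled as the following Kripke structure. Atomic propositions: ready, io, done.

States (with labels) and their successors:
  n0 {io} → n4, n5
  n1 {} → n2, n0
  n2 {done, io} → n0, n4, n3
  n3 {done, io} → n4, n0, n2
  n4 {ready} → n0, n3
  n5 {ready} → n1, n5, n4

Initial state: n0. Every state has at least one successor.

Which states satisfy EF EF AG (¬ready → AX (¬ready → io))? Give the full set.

States satisfying EF AG (¬ready → AX (¬ready → io)): {n0, n1, n2, n3, n4, n5}.
States satisfying EF EF AG (¬ready → AX (¬ready → io)): {n0, n1, n2, n3, n4, n5}.

{n0, n1, n2, n3, n4, n5}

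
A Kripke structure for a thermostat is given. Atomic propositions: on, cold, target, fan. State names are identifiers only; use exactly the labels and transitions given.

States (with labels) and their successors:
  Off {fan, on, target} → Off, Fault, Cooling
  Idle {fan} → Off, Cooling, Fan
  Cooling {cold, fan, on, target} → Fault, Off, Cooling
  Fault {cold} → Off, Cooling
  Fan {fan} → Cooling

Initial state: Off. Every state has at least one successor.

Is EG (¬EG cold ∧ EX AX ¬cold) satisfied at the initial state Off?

States satisfying ¬EG cold ∧ EX AX ¬cold: ∅.
States satisfying EG (¬EG cold ∧ EX AX ¬cold): ∅.
No suitable path/successor from Off witnesses the formula.
Off ∉ Sat(EG (¬EG cold ∧ EX AX ¬cold)).

No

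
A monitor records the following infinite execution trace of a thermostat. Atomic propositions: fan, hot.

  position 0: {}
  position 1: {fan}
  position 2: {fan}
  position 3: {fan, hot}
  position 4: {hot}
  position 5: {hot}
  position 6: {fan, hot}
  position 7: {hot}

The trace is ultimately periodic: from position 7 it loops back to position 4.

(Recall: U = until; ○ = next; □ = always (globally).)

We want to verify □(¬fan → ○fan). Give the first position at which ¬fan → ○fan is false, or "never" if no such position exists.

4

Check ¬fan → ○fan at each position in order: 0 ✓, 1 ✓, 2 ✓, 3 ✓.
At position 4 the labels are {hot} and the next position 5 has {hot}, so ¬fan → ○fan is false there. This is the first violation.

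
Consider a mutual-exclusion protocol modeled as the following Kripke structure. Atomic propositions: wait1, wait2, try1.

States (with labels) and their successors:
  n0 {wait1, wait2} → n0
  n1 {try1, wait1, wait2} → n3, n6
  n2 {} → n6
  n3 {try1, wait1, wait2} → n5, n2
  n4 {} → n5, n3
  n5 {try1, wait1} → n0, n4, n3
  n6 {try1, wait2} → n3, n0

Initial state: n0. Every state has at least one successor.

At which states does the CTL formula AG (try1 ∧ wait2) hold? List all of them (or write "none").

none

States satisfying try1 ∧ wait2: {n1, n3, n6}.
States satisfying AG (try1 ∧ wait2): ∅.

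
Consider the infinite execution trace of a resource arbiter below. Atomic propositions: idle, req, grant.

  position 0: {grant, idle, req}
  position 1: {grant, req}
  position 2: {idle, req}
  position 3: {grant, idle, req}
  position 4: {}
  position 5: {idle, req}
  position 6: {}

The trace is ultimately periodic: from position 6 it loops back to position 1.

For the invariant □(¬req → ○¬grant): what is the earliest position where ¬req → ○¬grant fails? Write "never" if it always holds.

Check ¬req → ○¬grant at each position in order: 0 ✓, 1 ✓, 2 ✓, 3 ✓, 4 ✓, 5 ✓.
At position 6 the labels are {} and the next position 1 has {grant, req}, so ¬req → ○¬grant is false there. This is the first violation.

6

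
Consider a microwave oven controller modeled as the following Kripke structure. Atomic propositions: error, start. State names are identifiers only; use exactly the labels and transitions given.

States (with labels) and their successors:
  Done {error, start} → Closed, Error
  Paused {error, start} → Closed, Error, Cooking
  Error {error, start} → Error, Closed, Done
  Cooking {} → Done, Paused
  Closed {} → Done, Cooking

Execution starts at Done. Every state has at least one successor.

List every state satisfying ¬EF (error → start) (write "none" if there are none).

States satisfying error → start: {Done, Paused, Error, Cooking, Closed}.
States satisfying EF (error → start): {Done, Paused, Error, Cooking, Closed}.
States satisfying ¬EF (error → start): ∅.

none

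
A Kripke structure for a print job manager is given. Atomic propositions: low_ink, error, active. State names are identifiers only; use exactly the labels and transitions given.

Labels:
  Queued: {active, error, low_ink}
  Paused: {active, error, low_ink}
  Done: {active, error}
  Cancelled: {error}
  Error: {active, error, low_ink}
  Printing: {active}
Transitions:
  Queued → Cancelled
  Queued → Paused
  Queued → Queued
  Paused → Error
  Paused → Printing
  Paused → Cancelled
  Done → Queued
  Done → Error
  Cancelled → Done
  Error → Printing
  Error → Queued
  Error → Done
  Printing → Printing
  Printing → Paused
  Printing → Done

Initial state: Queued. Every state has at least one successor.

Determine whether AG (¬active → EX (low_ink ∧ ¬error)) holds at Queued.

Violated

States satisfying ¬active → EX (low_ink ∧ ¬error): {Queued, Paused, Done, Error, Printing}.
States satisfying AG (¬active → EX (low_ink ∧ ¬error)): ∅.
Cancelled is reachable from Queued and violates ¬active → EX (low_ink ∧ ¬error), so AG fails at Queued.
Queued ∉ Sat(AG (¬active → EX (low_ink ∧ ¬error))).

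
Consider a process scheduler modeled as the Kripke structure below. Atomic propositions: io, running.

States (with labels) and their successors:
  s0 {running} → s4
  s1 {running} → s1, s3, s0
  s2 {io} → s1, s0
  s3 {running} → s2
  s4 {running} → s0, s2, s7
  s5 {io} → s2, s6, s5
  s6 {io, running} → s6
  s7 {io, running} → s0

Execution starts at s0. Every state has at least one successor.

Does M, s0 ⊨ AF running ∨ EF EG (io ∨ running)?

States satisfying running: {s0, s1, s3, s4, s6, s7}.
States satisfying AF running: {s0, s1, s2, s3, s4, s6, s7}.
States satisfying EG (io ∨ running): {s0, s1, s2, s3, s4, s5, s6, s7}.
States satisfying EF EG (io ∨ running): {s0, s1, s2, s3, s4, s5, s6, s7}.
States satisfying AF running ∨ EF EG (io ∨ running): {s0, s1, s2, s3, s4, s5, s6, s7}.
s0 ∈ Sat(AF running ∨ EF EG (io ∨ running)).

Holds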